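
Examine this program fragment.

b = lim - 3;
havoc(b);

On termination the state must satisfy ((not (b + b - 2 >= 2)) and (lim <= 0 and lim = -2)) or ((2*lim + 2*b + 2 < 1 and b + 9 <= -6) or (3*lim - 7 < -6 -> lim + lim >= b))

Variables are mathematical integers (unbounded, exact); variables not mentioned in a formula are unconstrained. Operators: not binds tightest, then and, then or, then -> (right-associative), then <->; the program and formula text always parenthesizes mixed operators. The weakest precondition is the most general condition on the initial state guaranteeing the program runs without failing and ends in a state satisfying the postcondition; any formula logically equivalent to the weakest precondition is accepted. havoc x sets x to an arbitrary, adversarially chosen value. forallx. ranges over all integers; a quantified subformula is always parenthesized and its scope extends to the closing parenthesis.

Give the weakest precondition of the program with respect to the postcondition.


Working backward. After the program, the postcondition ((not (b + b - 2 >= 2)) and (lim <= 0 and lim = -2)) or ((2*lim + 2*b + 2 < 1 and b + 9 <= -6) or (3*lim - 7 < -6 -> lim + lim >= b)) must hold; in canonical form it is ((not (2*b >= 4)) and lim <= 0 and lim = -2) or (2*b + 2*lim < -1 and b <= -15) or (3*lim < 1 -> 2*lim >= b).
Before havoc b: forall b_1. (((not (2*b_1 >= 4)) and lim <= 0 and lim = -2) or (2*b_1 + 2*lim < -1 and b_1 <= -15) or (3*lim < 1 -> 2*lim >= b_1))
Before b := lim - 3: forall b_1. (((not (2*b_1 >= 4)) and lim <= 0 and lim = -2) or (2*b_1 + 2*lim < -1 and b_1 <= -15) or (3*lim < 1 -> 2*lim >= b_1))
Answer: WP = forall b_1. (((not (2*b_1 >= 4)) and lim <= 0 and lim = -2) or (2*b_1 + 2*lim < -1 and b_1 <= -15) or (3*lim < 1 -> 2*lim >= b_1))


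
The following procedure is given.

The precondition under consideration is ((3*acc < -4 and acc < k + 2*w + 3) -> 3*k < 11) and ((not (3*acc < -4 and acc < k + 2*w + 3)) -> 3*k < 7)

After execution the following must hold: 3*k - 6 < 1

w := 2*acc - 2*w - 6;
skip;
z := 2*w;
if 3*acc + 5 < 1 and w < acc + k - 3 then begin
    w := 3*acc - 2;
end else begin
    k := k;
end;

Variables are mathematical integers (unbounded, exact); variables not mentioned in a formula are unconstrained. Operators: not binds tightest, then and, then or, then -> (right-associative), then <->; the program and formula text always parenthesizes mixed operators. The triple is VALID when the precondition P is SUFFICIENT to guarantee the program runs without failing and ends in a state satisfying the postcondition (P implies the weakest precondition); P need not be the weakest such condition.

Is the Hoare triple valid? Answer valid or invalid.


Working backward. After the program, the postcondition 3*k - 6 < 1 must hold; in canonical form it is 3*k < 7.
Then branch requires 3*k < 7; else branch requires 3*k < 7.
Before the if: ((3*acc < -4 and w < acc + k - 3) -> 3*k < 7) and ((not (3*acc < -4 and w < acc + k - 3)) -> 3*k < 7)
Before z := 2*w: ((3*acc < -4 and w < acc + k - 3) -> 3*k < 7) and ((not (3*acc < -4 and w < acc + k - 3)) -> 3*k < 7)
Before skip: ((3*acc < -4 and w < acc + k - 3) -> 3*k < 7) and ((not (3*acc < -4 and w < acc + k - 3)) -> 3*k < 7)
Before w := 2*acc - 2*w - 6: ((3*acc < -4 and acc < k + 2*w + 3) -> 3*k < 7) and ((not (3*acc < -4 and acc < k + 2*w + 3)) -> 3*k < 7)
The weakest precondition is ((3*acc < -4 and acc < k + 2*w + 3) -> 3*k < 7) and ((not (3*acc < -4 and acc < k + 2*w + 3)) -> 3*k < 7).
Check whether ((3*acc < -4 and acc < k + 2*w + 3) -> 3*k < 11) and ((not (3*acc < -4 and acc < k + 2*w + 3)) -> 3*k < 7) implies it.
Countermodel: at the initial state acc = -2, k = 3, w = 0, the precondition holds but the weakest precondition fails.
Answer: invalid


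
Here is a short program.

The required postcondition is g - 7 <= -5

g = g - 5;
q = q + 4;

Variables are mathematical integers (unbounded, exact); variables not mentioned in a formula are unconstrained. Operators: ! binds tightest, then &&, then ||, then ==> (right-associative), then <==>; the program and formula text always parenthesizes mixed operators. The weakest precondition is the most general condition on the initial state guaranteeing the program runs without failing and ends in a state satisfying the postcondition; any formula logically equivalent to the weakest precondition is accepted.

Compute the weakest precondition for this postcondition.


Working backward. After the program, the postcondition g - 7 <= -5 must hold; in canonical form it is g <= 2.
Before q := q + 4: g <= 2
Before g := g - 5: g <= 7
Answer: WP = g <= 7


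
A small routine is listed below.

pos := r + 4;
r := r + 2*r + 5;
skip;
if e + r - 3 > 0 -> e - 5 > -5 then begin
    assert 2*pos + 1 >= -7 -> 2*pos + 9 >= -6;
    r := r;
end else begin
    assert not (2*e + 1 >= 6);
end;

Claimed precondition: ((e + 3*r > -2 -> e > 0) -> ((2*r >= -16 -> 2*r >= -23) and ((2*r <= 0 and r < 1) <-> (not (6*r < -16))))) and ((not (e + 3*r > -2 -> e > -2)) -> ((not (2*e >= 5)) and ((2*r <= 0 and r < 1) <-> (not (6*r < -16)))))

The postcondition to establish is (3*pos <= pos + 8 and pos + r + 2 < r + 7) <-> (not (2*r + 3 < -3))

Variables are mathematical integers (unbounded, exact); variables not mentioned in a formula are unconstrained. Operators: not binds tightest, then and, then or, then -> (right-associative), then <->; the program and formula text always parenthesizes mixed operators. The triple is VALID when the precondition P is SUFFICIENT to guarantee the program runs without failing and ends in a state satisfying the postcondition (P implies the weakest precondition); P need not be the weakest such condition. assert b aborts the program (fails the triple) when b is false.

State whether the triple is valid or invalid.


Working backward. After the program, the postcondition (3*pos <= pos + 8 and pos + r + 2 < r + 7) <-> (not (2*r + 3 < -3)) must hold; in canonical form it is (2*pos <= 8 and pos < 5) <-> (not (2*r < -6)).
Then branch requires (2*pos >= -8 -> 2*pos >= -15) and ((2*pos <= 8 and pos < 5) <-> (not (2*r < -6))); else branch requires (not (2*e >= 5)) and ((2*pos <= 8 and pos < 5) <-> (not (2*r < -6))).
Before the if: ((e + r > 3 -> e > 0) -> ((2*pos >= -8 -> 2*pos >= -15) and ((2*pos <= 8 and pos < 5) <-> (not (2*r < -6))))) and ((not (e + r > 3 -> e > 0)) -> ((not (2*e >= 5)) and ((2*pos <= 8 and pos < 5) <-> (not (2*r < -6)))))
Before skip: ((e + r > 3 -> e > 0) -> ((2*pos >= -8 -> 2*pos >= -15) and ((2*pos <= 8 and pos < 5) <-> (not (2*r < -6))))) and ((not (e + r > 3 -> e > 0)) -> ((not (2*e >= 5)) and ((2*pos <= 8 and pos < 5) <-> (not (2*r < -6)))))
Before r := r + 2*r + 5: ((e + 3*r > -2 -> e > 0) -> ((2*pos >= -8 -> 2*pos >= -15) and ((2*pos <= 8 and pos < 5) <-> (not (6*r < -16))))) and ((not (e + 3*r > -2 -> e > 0)) -> ((not (2*e >= 5)) and ((2*pos <= 8 and pos < 5) <-> (not (6*r < -16)))))
Before pos := r + 4: ((e + 3*r > -2 -> e > 0) -> ((2*r >= -16 -> 2*r >= -23) and ((2*r <= 0 and r < 1) <-> (not (6*r < -16))))) and ((not (e + 3*r > -2 -> e > 0)) -> ((not (2*e >= 5)) and ((2*r <= 0 and r < 1) <-> (not (6*r < -16)))))
The weakest precondition is ((e + 3*r > -2 -> e > 0) -> ((2*r >= -16 -> 2*r >= -23) and ((2*r <= 0 and r < 1) <-> (not (6*r < -16))))) and ((not (e + 3*r > -2 -> e > 0)) -> ((not (2*e >= 5)) and ((2*r <= 0 and r < 1) <-> (not (6*r < -16))))).
Check whether ((e + 3*r > -2 -> e > 0) -> ((2*r >= -16 -> 2*r >= -23) and ((2*r <= 0 and r < 1) <-> (not (6*r < -16))))) and ((not (e + 3*r > -2 -> e > -2)) -> ((not (2*e >= 5)) and ((2*r <= 0 and r < 1) <-> (not (6*r < -16))))) implies it.
Countermodel: at the initial state e = 0, r = 1, the precondition holds but the weakest precondition fails.
Answer: invalid


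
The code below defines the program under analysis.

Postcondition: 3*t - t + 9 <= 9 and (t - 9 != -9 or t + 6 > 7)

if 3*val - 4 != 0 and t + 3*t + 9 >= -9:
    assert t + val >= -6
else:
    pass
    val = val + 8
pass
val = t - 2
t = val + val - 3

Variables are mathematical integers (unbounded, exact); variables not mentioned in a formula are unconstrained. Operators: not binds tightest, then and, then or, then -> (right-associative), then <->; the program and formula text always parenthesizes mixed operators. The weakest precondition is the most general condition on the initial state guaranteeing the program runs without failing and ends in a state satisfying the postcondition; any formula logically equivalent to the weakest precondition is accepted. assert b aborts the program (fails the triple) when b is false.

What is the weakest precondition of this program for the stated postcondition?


Working backward. After the program, the postcondition 3*t - t + 9 <= 9 and (t - 9 != -9 or t + 6 > 7) must hold; in canonical form it is 2*t <= 0 and (t != 0 or t > 1).
Before t := val + val - 3: 4*val <= 6 and (2*val != 3 or 2*val > 4)
Before val := t - 2: 4*t <= 14 and (2*t != 7 or 2*t > 8)
Before skip: 4*t <= 14 and (2*t != 7 or 2*t > 8)
Then branch requires t + val >= -6 and 4*t <= 14 and (2*t != 7 or 2*t > 8); else branch requires 4*t <= 14 and (2*t != 7 or 2*t > 8).
Before the if: ((3*val != 4 and 4*t >= -18) -> (t + val >= -6 and 4*t <= 14 and (2*t != 7 or 2*t > 8))) and ((not (3*val != 4 and 4*t >= -18)) -> (4*t <= 14 and (2*t != 7 or 2*t > 8)))
Answer: WP = ((3*val != 4 and 4*t >= -18) -> (t + val >= -6 and 4*t <= 14 and (2*t != 7 or 2*t > 8))) and ((not (3*val != 4 and 4*t >= -18)) -> (4*t <= 14 and (2*t != 7 or 2*t > 8)))


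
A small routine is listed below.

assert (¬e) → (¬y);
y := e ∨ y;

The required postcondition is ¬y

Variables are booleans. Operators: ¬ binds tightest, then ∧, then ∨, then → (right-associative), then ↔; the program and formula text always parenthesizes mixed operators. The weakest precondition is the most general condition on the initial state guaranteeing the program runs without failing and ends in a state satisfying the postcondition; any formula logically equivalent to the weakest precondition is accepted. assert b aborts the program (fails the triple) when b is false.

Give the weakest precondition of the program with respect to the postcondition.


Working backward. After the program, ¬y must hold.
Before y := e ∨ y: ¬(e ∨ y)
Before assert (¬e) → (¬y): ((¬e) → (¬y)) ∧ (¬(e ∨ y))
Answer: WP = ((¬e) → (¬y)) ∧ (¬(e ∨ y))


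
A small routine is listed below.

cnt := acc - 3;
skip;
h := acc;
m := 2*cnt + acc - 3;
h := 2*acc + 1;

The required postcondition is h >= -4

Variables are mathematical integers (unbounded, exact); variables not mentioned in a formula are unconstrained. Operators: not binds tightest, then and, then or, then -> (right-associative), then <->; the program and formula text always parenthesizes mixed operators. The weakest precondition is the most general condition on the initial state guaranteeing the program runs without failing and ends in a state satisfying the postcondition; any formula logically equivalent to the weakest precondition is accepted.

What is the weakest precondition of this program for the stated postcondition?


Working backward. After the program, h >= -4 must hold.
Before h := 2*acc + 1: 2*acc >= -5
Before m := 2*cnt + acc - 3: 2*acc >= -5
Before h := acc: 2*acc >= -5
Before skip: 2*acc >= -5
Before cnt := acc - 3: 2*acc >= -5
Answer: WP = 2*acc >= -5


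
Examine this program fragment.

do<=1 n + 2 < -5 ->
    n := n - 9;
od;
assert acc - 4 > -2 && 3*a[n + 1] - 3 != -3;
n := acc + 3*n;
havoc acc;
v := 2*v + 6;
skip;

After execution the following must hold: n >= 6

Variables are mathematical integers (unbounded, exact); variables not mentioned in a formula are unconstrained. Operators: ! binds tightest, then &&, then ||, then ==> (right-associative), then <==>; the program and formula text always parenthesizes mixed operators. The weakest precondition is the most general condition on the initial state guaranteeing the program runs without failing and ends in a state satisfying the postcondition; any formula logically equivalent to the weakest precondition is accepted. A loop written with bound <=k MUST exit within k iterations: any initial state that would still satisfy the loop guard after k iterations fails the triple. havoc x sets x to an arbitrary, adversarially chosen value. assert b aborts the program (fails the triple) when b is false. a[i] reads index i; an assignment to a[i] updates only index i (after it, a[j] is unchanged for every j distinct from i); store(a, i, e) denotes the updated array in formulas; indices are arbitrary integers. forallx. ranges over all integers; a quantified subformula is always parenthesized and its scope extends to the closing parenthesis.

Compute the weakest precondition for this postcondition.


Working backward. After the program, n >= 6 must hold.
Before skip: n >= 6
Before v := 2*v + 6: n >= 6
Before havoc acc: n >= 6
Before n := acc + 3*n: acc + 3*n >= 6
Before assert acc - 4 > -2 && 3*a[n + 1] - 3 != -3: acc > 2 && 3*a[n + 1] != 0 && acc + 3*n >= 6
Before the loop (bound <=1), unroll the exhaustion recursion (WP_0 = exit-now case; WP_j = one more guarded iteration, up to j = 1):
  WP_0: (!(n < -7)) && acc > 2 && 3*a[n + 1] != 0 && acc + 3*n >= 6
  WP_1: (n < -7 ==> ((!(n < 2)) && acc > 2 && 3*a[n - 8] != 0 && acc + 3*n >= 33)) && ((!(n < -7)) ==> (acc > 2 && 3*a[n + 1] != 0 && acc + 3*n >= 6))
So before the loop: (n < -7 ==> ((!(n < 2)) && acc > 2 && 3*a[n - 8] != 0 && acc + 3*n >= 33)) && ((!(n < -7)) ==> (acc > 2 && 3*a[n + 1] != 0 && acc + 3*n >= 6))
Answer: WP = (n < -7 ==> ((!(n < 2)) && acc > 2 && 3*a[n - 8] != 0 && acc + 3*n >= 33)) && ((!(n < -7)) ==> (acc > 2 && 3*a[n + 1] != 0 && acc + 3*n >= 6))


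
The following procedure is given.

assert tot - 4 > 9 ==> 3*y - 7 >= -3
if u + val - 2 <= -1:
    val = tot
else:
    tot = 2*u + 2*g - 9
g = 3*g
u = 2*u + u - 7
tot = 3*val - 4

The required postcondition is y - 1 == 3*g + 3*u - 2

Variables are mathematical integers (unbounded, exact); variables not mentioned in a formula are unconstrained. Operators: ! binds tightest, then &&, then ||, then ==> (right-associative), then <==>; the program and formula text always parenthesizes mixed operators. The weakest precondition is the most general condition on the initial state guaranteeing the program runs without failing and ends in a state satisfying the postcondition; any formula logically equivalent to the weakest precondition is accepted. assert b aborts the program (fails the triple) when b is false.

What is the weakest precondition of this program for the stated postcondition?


Working backward. After the program, the postcondition y - 1 == 3*g + 3*u - 2 must hold; in canonical form it is y == 3*g + 3*u - 1.
Before tot := 3*val - 4: y == 3*g + 3*u - 1
Before u := 2*u + u - 7: y == 3*g + 9*u - 22
Before g := 3*g: y == 9*g + 9*u - 22
Then branch requires y == 9*g + 9*u - 22; else branch requires y == 9*g + 9*u - 22.
Before the if: (u + val <= 1 ==> y == 9*g + 9*u - 22) && ((!(u + val <= 1)) ==> y == 9*g + 9*u - 22)
Before assert tot - 4 > 9 ==> 3*y - 7 >= -3: (tot > 13 ==> 3*y >= 4) && (u + val <= 1 ==> y == 9*g + 9*u - 22) && ((!(u + val <= 1)) ==> y == 9*g + 9*u - 22)
Answer: WP = (tot > 13 ==> 3*y >= 4) && (u + val <= 1 ==> y == 9*g + 9*u - 22) && ((!(u + val <= 1)) ==> y == 9*g + 9*u - 22)


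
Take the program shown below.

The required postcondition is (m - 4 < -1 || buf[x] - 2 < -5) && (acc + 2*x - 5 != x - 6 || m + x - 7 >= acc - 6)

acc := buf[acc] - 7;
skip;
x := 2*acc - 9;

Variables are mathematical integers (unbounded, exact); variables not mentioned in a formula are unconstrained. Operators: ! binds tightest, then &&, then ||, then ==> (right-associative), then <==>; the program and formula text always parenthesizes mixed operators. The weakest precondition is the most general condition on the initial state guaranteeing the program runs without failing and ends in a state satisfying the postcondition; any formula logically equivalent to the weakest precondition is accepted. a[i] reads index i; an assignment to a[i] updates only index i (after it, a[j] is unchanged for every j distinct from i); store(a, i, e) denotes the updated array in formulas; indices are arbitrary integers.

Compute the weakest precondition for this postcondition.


Working backward. After the program, the postcondition (m - 4 < -1 || buf[x] - 2 < -5) && (acc + 2*x - 5 != x - 6 || m + x - 7 >= acc - 6) must hold; in canonical form it is (m < 3 || buf[x] < -3) && (acc + x != -1 || m + x >= acc + 1).
Before x := 2*acc - 9: (m < 3 || buf[2*acc - 9] < -3) && (3*acc != 8 || acc + m >= 10)
Before skip: (m < 3 || buf[2*acc - 9] < -3) && (3*acc != 8 || acc + m >= 10)
Before acc := buf[acc] - 7: (m < 3 || buf[2*buf[acc] - 23] < -3) && (3*buf[acc] != 29 || buf[acc] + m >= 17)
Answer: WP = (m < 3 || buf[2*buf[acc] - 23] < -3) && (3*buf[acc] != 29 || buf[acc] + m >= 17)


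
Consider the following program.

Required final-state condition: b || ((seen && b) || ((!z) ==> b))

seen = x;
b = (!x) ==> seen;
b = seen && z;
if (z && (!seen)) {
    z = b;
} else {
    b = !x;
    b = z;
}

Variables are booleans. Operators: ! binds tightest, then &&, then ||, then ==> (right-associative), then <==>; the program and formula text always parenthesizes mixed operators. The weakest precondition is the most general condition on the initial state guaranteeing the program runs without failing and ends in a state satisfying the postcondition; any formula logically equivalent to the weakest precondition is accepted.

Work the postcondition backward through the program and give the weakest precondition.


Working backward. After the program, the postcondition b || ((seen && b) || ((!z) ==> b)) must hold; in canonical form it is b || (seen && b) || ((!z) ==> b).
Then branch requires b || (seen && b) || ((!b) ==> b); else branch requires z || (seen && z) || ((!z) ==> z).
Before the if: ((z && (!seen)) ==> (b || (seen && b) || ((!b) ==> b))) && ((!(z && (!seen))) ==> (z || (seen && z) || ((!z) ==> z)))
Before b := seen && z: ((z && (!seen)) ==> ((seen && z) || ((!(seen && z)) ==> (seen && z)))) && ((!(z && (!seen))) ==> (z || (seen && z) || ((!z) ==> z)))
Before b := (!x) ==> seen: ((z && (!seen)) ==> ((seen && z) || ((!(seen && z)) ==> (seen && z)))) && ((!(z && (!seen))) ==> (z || (seen && z) || ((!z) ==> z)))
Before seen := x: ((z && (!x)) ==> ((x && z) || ((!(x && z)) ==> (x && z)))) && ((!(z && (!x))) ==> (z || (x && z) || ((!z) ==> z)))
Answer: WP = ((z && (!x)) ==> ((x && z) || ((!(x && z)) ==> (x && z)))) && ((!(z && (!x))) ==> (z || (x && z) || ((!z) ==> z)))


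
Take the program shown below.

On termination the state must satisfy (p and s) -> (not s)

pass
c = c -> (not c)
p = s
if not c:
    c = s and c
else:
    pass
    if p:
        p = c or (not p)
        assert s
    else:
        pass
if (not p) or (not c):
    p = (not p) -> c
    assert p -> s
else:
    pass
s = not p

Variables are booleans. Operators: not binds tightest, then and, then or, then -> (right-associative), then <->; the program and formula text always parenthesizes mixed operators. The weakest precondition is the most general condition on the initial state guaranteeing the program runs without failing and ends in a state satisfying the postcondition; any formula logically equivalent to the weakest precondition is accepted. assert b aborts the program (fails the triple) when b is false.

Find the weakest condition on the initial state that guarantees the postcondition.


Working backward. After the program, (p and s) -> (not s) must hold.
Before s := not p: true
Then branch requires ((not p) -> c) -> s; else branch requires true.
Before the if: ((not p) or (not c)) -> (((not p) -> c) -> s)
Then branch requires ((not p) or (not (s and c))) -> (((not p) -> (s and c)) -> s); else branch requires (p -> (s and (((not (c or (not p))) or (not c)) -> (((not (c or (not p))) -> c) -> s)))) and ((not p) -> (((not p) or (not c)) -> (((not p) -> c) -> s))).
Before the if: ((not c) -> (((not p) or (not (s and c))) -> (((not p) -> (s and c)) -> s))) and (c -> ((p -> (s and (((not (c or (not p))) or (not c)) -> (((not (c or (not p))) -> c) -> s)))) and ((not p) -> (((not p) or (not c)) -> (((not p) -> c) -> s)))))
Before p := s: ((not c) -> (((not s) or (not (s and c))) -> (((not s) -> (s and c)) -> s))) and (c -> ((s -> (s and (((not (c or (not s))) or (not c)) -> (((not (c or (not s))) -> c) -> s)))) and ((not s) -> (((not s) or (not c)) -> (((not s) -> c) -> s)))))
Before c := c -> (not c): ((not (c -> (not c))) -> (((not s) or (not (s and (c -> (not c))))) -> (((not s) -> (s and (c -> (not c)))) -> s))) and ((c -> (not c)) -> ((s -> (s and (((not ((c -> (not c)) or (not s))) or (not (c -> (not c)))) -> (((not ((c -> (not c)) or (not s))) -> (c -> (not c))) -> s)))) and ((not s) -> (((not s) or (not (c -> (not c)))) -> (((not s) -> (c -> (not c))) -> s)))))
Before skip: ((not (c -> (not c))) -> (((not s) or (not (s and (c -> (not c))))) -> (((not s) -> (s and (c -> (not c)))) -> s))) and ((c -> (not c)) -> ((s -> (s and (((not ((c -> (not c)) or (not s))) or (not (c -> (not c)))) -> (((not ((c -> (not c)) or (not s))) -> (c -> (not c))) -> s)))) and ((not s) -> (((not s) or (not (c -> (not c)))) -> (((not s) -> (c -> (not c))) -> s)))))
Answer: WP = ((not (c -> (not c))) -> (((not s) or (not (s and (c -> (not c))))) -> (((not s) -> (s and (c -> (not c)))) -> s))) and ((c -> (not c)) -> ((s -> (s and (((not ((c -> (not c)) or (not s))) or (not (c -> (not c)))) -> (((not ((c -> (not c)) or (not s))) -> (c -> (not c))) -> s)))) and ((not s) -> (((not s) or (not (c -> (not c)))) -> (((not s) -> (c -> (not c))) -> s)))))


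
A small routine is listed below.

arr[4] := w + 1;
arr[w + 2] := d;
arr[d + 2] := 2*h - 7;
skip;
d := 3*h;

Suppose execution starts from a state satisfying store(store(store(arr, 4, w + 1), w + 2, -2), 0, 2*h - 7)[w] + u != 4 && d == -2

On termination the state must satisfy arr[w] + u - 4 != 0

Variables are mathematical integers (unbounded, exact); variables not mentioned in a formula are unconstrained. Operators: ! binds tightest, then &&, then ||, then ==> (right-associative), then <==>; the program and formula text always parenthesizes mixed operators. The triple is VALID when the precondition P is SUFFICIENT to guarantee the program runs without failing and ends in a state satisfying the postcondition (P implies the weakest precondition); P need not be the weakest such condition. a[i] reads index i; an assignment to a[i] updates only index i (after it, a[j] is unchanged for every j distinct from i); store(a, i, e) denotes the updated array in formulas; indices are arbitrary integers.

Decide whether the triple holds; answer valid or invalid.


Working backward. After the program, the postcondition arr[w] + u - 4 != 0 must hold; in canonical form it is arr[w] + u != 4.
Before d := 3*h: arr[w] + u != 4
Before skip: arr[w] + u != 4
Before arr[d + 2] := 2*h - 7: store(arr, d + 2, 2*h - 7)[w] + u != 4
Before arr[w + 2] := d: store(store(arr, w + 2, d), d + 2, 2*h - 7)[w] + u != 4
Before arr[4] := w + 1: store(store(store(arr, 4, w + 1), w + 2, d), d + 2, 2*h - 7)[w] + u != 4
The weakest precondition is store(store(store(arr, 4, w + 1), w + 2, d), d + 2, 2*h - 7)[w] + u != 4.
Check whether store(store(store(arr, 4, w + 1), w + 2, -2), 0, 2*h - 7)[w] + u != 4 && d == -2 implies it.
Every state satisfying the precondition satisfies the weakest precondition: the implication holds.
Answer: valid


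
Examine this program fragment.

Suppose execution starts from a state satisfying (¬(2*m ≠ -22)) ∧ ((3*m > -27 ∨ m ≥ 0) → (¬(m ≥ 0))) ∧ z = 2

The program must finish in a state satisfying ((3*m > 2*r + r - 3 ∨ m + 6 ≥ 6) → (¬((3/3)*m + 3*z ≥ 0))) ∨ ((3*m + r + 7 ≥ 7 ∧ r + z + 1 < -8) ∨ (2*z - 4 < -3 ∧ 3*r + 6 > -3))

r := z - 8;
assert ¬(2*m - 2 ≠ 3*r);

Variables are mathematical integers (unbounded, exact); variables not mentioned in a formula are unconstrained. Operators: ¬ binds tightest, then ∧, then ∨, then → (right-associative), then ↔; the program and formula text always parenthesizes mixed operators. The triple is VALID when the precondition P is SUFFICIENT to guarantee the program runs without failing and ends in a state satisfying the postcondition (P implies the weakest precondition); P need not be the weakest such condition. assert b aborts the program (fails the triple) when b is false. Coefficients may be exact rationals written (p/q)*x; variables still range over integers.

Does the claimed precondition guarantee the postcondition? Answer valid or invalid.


Working backward. After the program, the postcondition ((3*m > 2*r + r - 3 ∨ m + 6 ≥ 6) → (¬((3/3)*m + 3*z ≥ 0))) ∨ ((3*m + r + 7 ≥ 7 ∧ r + z + 1 < -8) ∨ (2*z - 4 < -3 ∧ 3*r + 6 > -3)) must hold; in canonical form it is ((3*m > 3*r - 3 ∨ m ≥ 0) → (¬(m + 3*z ≥ 0))) ∨ (3*m + r ≥ 0 ∧ r + z < -9) ∨ (2*z < 1 ∧ 3*r > -9).
Before assert ¬(2*m - 2 ≠ 3*r): (¬(2*m ≠ 3*r + 2)) ∧ (((3*m > 3*r - 3 ∨ m ≥ 0) → (¬(m + 3*z ≥ 0))) ∨ (3*m + r ≥ 0 ∧ r + z < -9) ∨ (2*z < 1 ∧ 3*r > -9))
Before r := z - 8: (¬(2*m ≠ 3*z - 22)) ∧ (((3*m > 3*z - 27 ∨ m ≥ 0) → (¬(m + 3*z ≥ 0))) ∨ (3*m + z ≥ 8 ∧ 2*z < -1) ∨ (2*z < 1 ∧ 3*z > 15))
The weakest precondition is (¬(2*m ≠ 3*z - 22)) ∧ (((3*m > 3*z - 27 ∨ m ≥ 0) → (¬(m + 3*z ≥ 0))) ∨ (3*m + z ≥ 8 ∧ 2*z < -1) ∨ (2*z < 1 ∧ 3*z > 15)).
Check whether (¬(2*m ≠ -22)) ∧ ((3*m > -27 ∨ m ≥ 0) → (¬(m ≥ 0))) ∧ z = 2 implies it.
Countermodel: at the initial state m = -11, z = 2, the precondition holds but the weakest precondition fails.
Answer: invalid


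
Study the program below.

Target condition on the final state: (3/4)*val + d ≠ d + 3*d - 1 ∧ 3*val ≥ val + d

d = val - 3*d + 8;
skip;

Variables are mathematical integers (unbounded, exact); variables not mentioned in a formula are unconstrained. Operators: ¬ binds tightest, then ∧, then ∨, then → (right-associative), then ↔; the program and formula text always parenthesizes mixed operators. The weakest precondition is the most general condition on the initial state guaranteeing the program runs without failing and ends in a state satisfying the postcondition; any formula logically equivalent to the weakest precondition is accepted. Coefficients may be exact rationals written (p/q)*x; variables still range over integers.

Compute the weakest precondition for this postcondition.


Working backward. After the program, the postcondition (3/4)*val + d ≠ d + 3*d - 1 ∧ 3*val ≥ val + d must hold; in canonical form it is (3/4)*val ≠ 3*d - 1 ∧ 2*val ≥ d.
Before skip: (3/4)*val ≠ 3*d - 1 ∧ 2*val ≥ d
Before d := val - 3*d + 8: 9*d ≠ (9/4)*val + 23 ∧ 3*d + val ≥ 8
Answer: WP = 9*d ≠ (9/4)*val + 23 ∧ 3*d + val ≥ 8


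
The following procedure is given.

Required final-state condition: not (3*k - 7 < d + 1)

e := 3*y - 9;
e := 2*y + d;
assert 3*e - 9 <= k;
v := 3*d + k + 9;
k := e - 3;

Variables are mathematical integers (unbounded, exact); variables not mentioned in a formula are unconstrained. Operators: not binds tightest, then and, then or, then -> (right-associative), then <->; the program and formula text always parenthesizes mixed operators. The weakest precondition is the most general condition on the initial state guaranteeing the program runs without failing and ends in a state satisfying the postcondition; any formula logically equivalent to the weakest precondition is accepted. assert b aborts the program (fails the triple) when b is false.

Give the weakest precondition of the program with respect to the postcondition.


Working backward. After the program, the postcondition not (3*k - 7 < d + 1) must hold; in canonical form it is not (3*k < d + 8).
Before k := e - 3: not (3*e < d + 17)
Before v := 3*d + k + 9: not (3*e < d + 17)
Before assert 3*e - 9 <= k: 3*e <= k + 9 and (not (3*e < d + 17))
Before e := 2*y + d: 3*d + 6*y <= k + 9 and (not (2*d + 6*y < 17))
Before e := 3*y - 9: 3*d + 6*y <= k + 9 and (not (2*d + 6*y < 17))
Answer: WP = 3*d + 6*y <= k + 9 and (not (2*d + 6*y < 17))


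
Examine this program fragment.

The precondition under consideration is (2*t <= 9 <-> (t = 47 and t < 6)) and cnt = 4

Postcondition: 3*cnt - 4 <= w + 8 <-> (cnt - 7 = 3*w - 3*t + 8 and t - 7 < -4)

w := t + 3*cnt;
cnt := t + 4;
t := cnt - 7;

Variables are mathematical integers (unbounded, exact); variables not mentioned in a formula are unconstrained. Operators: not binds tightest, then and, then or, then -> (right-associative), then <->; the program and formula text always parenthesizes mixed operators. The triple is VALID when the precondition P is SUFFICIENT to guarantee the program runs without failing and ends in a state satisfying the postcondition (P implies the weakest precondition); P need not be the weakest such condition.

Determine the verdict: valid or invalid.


Working backward. After the program, the postcondition 3*cnt - 4 <= w + 8 <-> (cnt - 7 = 3*w - 3*t + 8 and t - 7 < -4) must hold; in canonical form it is 3*cnt <= w + 12 <-> (cnt + 3*t = 3*w + 15 and t < 3).
Before t := cnt - 7: 3*cnt <= w + 12 <-> (4*cnt = 3*w + 36 and cnt < 10)
Before cnt := t + 4: 3*t <= w <-> (4*t = 3*w + 20 and t < 6)
Before w := t + 3*cnt: 2*t <= 3*cnt <-> (t = 9*cnt + 20 and t < 6)
The weakest precondition is 2*t <= 3*cnt <-> (t = 9*cnt + 20 and t < 6).
Check whether (2*t <= 9 <-> (t = 47 and t < 6)) and cnt = 4 implies it.
Countermodel: at the initial state cnt = 4, t = 5, the precondition holds but the weakest precondition fails.
Answer: invalid


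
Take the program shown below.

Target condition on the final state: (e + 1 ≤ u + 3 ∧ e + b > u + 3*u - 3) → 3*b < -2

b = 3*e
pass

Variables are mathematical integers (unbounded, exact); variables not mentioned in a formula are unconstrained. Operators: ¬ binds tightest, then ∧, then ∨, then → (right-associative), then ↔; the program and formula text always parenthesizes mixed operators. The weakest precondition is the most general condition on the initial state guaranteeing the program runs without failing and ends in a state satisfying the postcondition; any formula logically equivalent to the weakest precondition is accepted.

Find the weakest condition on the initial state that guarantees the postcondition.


Working backward. After the program, the postcondition (e + 1 ≤ u + 3 ∧ e + b > u + 3*u - 3) → 3*b < -2 must hold; in canonical form it is (e ≤ u + 2 ∧ b + e > 4*u - 3) → 3*b < -2.
Before skip: (e ≤ u + 2 ∧ b + e > 4*u - 3) → 3*b < -2
Before b := 3*e: (e ≤ u + 2 ∧ 4*e > 4*u - 3) → 9*e < -2
Answer: WP = (e ≤ u + 2 ∧ 4*e > 4*u - 3) → 9*e < -2


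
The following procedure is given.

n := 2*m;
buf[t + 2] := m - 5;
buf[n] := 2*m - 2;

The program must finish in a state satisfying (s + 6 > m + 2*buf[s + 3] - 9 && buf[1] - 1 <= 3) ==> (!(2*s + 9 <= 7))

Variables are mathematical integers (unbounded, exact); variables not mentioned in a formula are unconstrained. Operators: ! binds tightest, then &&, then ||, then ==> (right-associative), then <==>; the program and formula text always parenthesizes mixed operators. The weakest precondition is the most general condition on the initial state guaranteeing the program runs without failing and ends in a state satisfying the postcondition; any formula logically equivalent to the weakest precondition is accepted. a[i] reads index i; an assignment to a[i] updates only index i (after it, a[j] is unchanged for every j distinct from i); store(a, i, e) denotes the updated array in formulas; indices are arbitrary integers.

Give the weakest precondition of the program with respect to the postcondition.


Working backward. After the program, the postcondition (s + 6 > m + 2*buf[s + 3] - 9 && buf[1] - 1 <= 3) ==> (!(2*s + 9 <= 7)) must hold; in canonical form it is (s > 2*buf[s + 3] + m - 15 && buf[1] <= 4) ==> (!(2*s <= -2)).
Before buf[n] := 2*m - 2: (s > 2*store(buf, n, 2*m - 2)[s + 3] + m - 15 && store(buf, n, 2*m - 2)[1] <= 4) ==> (!(2*s <= -2))
Before buf[t + 2] := m - 5: (s > 2*store(store(buf, t + 2, m - 5), n, 2*m - 2)[s + 3] + m - 15 && store(store(buf, t + 2, m - 5), n, 2*m - 2)[1] <= 4) ==> (!(2*s <= -2))
Before n := 2*m: (s > 2*store(store(buf, t + 2, m - 5), 2*m, 2*m - 2)[s + 3] + m - 15 && store(store(buf, t + 2, m - 5), 2*m, 2*m - 2)[1] <= 4) ==> (!(2*s <= -2))
Answer: WP = (s > 2*store(store(buf, t + 2, m - 5), 2*m, 2*m - 2)[s + 3] + m - 15 && store(store(buf, t + 2, m - 5), 2*m, 2*m - 2)[1] <= 4) ==> (!(2*s <= -2))


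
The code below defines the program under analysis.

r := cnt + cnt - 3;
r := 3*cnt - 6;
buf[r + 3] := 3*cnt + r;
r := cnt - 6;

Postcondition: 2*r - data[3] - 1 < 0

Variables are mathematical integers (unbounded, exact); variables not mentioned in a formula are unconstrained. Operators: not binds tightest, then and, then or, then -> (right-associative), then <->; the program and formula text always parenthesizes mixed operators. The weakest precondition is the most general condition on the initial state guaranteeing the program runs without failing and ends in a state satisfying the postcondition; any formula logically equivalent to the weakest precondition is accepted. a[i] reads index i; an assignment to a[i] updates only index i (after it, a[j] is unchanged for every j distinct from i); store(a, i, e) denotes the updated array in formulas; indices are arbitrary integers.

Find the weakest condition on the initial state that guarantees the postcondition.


Working backward. After the program, the postcondition 2*r - data[3] - 1 < 0 must hold; in canonical form it is 2*r < data[3] + 1.
Before r := cnt - 6: 2*cnt < data[3] + 13
Before buf[r + 3] := 3*cnt + r: 2*cnt < data[3] + 13
Before r := 3*cnt - 6: 2*cnt < data[3] + 13
Before r := cnt + cnt - 3: 2*cnt < data[3] + 13
Answer: WP = 2*cnt < data[3] + 13


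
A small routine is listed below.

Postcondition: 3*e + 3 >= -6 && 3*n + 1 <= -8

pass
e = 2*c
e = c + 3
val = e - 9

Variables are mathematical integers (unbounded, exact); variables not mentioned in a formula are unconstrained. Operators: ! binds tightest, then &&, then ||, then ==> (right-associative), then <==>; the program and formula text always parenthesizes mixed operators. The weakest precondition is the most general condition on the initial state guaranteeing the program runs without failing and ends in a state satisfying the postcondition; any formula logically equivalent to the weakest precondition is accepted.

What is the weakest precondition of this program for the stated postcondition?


Working backward. After the program, the postcondition 3*e + 3 >= -6 && 3*n + 1 <= -8 must hold; in canonical form it is 3*e >= -9 && 3*n <= -9.
Before val := e - 9: 3*e >= -9 && 3*n <= -9
Before e := c + 3: 3*c >= -18 && 3*n <= -9
Before e := 2*c: 3*c >= -18 && 3*n <= -9
Before skip: 3*c >= -18 && 3*n <= -9
Answer: WP = 3*c >= -18 && 3*n <= -9


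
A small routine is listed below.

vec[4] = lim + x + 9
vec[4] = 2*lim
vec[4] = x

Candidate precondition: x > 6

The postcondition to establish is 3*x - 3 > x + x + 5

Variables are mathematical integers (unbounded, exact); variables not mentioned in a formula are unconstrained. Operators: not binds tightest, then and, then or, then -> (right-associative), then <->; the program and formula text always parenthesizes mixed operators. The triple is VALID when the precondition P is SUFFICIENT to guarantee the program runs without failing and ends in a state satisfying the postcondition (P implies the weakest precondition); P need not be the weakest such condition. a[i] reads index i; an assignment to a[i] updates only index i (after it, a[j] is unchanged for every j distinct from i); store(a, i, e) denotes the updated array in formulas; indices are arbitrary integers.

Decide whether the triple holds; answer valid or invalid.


Working backward. After the program, the postcondition 3*x - 3 > x + x + 5 must hold; in canonical form it is x > 8.
Before vec[4] := x: x > 8
Before vec[4] := 2*lim: x > 8
Before vec[4] := lim + x + 9: x > 8
The weakest precondition is x > 8.
Check whether x > 6 implies it.
Countermodel: at the initial state x = 7, the precondition holds but the weakest precondition fails.
Answer: invalid


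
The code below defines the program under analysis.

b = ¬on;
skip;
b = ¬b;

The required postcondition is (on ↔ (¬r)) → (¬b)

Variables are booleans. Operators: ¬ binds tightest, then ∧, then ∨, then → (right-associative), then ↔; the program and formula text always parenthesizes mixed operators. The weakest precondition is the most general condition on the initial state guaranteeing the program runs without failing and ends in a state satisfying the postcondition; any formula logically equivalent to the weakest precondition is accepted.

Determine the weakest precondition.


Working backward. After the program, (on ↔ (¬r)) → (¬b) must hold.
Before b := ¬b: (on ↔ (¬r)) → b
Before skip: (on ↔ (¬r)) → b
Before b := ¬on: (on ↔ (¬r)) → (¬on)
Answer: WP = (on ↔ (¬r)) → (¬on)


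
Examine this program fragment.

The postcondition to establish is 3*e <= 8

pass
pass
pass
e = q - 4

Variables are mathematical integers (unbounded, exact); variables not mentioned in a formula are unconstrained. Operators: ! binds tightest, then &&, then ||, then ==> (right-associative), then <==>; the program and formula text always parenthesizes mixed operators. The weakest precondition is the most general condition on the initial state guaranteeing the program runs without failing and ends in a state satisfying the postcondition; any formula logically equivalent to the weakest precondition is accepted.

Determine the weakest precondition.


Working backward. After the program, 3*e <= 8 must hold.
Before e := q - 4: 3*q <= 20
Before skip: 3*q <= 20
Before skip: 3*q <= 20
Before skip: 3*q <= 20
Answer: WP = 3*q <= 20


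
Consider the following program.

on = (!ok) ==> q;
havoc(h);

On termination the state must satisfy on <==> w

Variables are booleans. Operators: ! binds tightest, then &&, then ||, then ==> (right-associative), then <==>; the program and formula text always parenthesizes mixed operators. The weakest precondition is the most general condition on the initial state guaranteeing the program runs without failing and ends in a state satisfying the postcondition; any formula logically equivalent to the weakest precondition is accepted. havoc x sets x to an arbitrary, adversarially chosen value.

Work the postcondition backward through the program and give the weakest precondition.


Working backward. After the program, on <==> w must hold.
Before havoc h: on <==> w
Before on := (!ok) ==> q: ((!ok) ==> q) <==> w
Answer: WP = ((!ok) ==> q) <==> w


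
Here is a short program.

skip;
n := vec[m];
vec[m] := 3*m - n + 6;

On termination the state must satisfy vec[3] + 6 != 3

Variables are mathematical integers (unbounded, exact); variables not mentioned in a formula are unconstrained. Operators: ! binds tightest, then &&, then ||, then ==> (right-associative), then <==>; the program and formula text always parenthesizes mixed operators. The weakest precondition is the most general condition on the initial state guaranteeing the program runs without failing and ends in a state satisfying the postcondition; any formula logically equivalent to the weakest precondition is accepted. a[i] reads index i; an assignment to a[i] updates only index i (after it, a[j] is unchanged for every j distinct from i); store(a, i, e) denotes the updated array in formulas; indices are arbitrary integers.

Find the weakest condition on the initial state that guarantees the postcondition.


Working backward. After the program, the postcondition vec[3] + 6 != 3 must hold; in canonical form it is vec[3] != -3.
Before vec[m] := 3*m - n + 6: store(vec, m, 3*m - n + 6)[3] != -3
Before n := vec[m]: store(vec, m, -vec[m] + 3*m + 6)[3] != -3
Before skip: store(vec, m, -vec[m] + 3*m + 6)[3] != -3
Answer: WP = store(vec, m, -vec[m] + 3*m + 6)[3] != -3


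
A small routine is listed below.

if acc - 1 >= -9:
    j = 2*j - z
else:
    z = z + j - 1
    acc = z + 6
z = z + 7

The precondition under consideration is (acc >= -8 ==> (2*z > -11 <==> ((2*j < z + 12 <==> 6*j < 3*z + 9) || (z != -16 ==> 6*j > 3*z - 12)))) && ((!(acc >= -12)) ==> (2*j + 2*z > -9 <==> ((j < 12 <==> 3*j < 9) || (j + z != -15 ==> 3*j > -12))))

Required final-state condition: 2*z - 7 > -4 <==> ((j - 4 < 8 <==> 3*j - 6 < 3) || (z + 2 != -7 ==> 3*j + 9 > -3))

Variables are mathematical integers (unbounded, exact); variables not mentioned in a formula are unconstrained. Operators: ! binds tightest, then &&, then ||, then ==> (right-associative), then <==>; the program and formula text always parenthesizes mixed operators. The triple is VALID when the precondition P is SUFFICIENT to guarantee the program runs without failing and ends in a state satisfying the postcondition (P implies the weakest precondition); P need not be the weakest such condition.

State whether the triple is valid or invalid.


Working backward. After the program, the postcondition 2*z - 7 > -4 <==> ((j - 4 < 8 <==> 3*j - 6 < 3) || (z + 2 != -7 ==> 3*j + 9 > -3)) must hold; in canonical form it is 2*z > 3 <==> ((j < 12 <==> 3*j < 9) || (z != -9 ==> 3*j > -12)).
Before z := z + 7: 2*z > -11 <==> ((j < 12 <==> 3*j < 9) || (z != -16 ==> 3*j > -12))
Then branch requires 2*z > -11 <==> ((2*j < z + 12 <==> 6*j < 3*z + 9) || (z != -16 ==> 6*j > 3*z - 12)); else branch requires 2*j + 2*z > -9 <==> ((j < 12 <==> 3*j < 9) || (j + z != -15 ==> 3*j > -12)).
Before the if: (acc >= -8 ==> (2*z > -11 <==> ((2*j < z + 12 <==> 6*j < 3*z + 9) || (z != -16 ==> 6*j > 3*z - 12)))) && ((!(acc >= -8)) ==> (2*j + 2*z > -9 <==> ((j < 12 <==> 3*j < 9) || (j + z != -15 ==> 3*j > -12))))
The weakest precondition is (acc >= -8 ==> (2*z > -11 <==> ((2*j < z + 12 <==> 6*j < 3*z + 9) || (z != -16 ==> 6*j > 3*z - 12)))) && ((!(acc >= -8)) ==> (2*j + 2*z > -9 <==> ((j < 12 <==> 3*j < 9) || (j + z != -15 ==> 3*j > -12)))).
Check whether (acc >= -8 ==> (2*z > -11 <==> ((2*j < z + 12 <==> 6*j < 3*z + 9) || (z != -16 ==> 6*j > 3*z - 12)))) && ((!(acc >= -12)) ==> (2*j + 2*z > -9 <==> ((j < 12 <==> 3*j < 9) || (j + z != -15 ==> 3*j > -12)))) implies it.
Countermodel: at the initial state acc = -9, j = 0, z = -5, the precondition holds but the weakest precondition fails.
Answer: invalid
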